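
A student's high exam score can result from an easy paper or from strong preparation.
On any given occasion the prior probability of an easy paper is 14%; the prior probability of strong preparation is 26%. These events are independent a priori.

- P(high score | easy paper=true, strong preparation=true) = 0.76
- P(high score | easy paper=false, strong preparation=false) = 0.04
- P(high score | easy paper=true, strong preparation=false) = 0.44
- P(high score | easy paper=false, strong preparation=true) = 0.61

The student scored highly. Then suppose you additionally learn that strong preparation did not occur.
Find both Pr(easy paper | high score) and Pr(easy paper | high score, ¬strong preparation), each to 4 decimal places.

Pr(easy paper | high score) ≈ 0.3116; Pr(easy paper | high score, ¬strong preparation) ≈ 0.6417

Sum P(high score|·) weighted by the priors over the 4 (easy paper, strong preparation) configurations:
  P(high score) = 0.04×0.86×0.74 + 0.61×0.86×0.26 + 0.44×0.14×0.74 + 0.76×0.14×0.26
        = 0.025456 + 0.136396 + 0.045584 + 0.027664 = 0.235100
The terms with easy paper present sum to 0.073248, so
  P(easy paper | high score) = 0.073248 / 0.235100 ≈ 0.3116

Now also conditioning on strong preparation≠true:
P(high score | ¬strong preparation) = 0.04*0.86 + 0.44*0.14 = 0.034400 + 0.061600 = 0.096000
The easy paper-present share is 0.44*0.14 = 0.061600.
Hence the posterior is 0.061600/0.096000 ≈ 0.6417.
With strong preparation excluded, easy paper must carry more of the explanatory weight for the high score.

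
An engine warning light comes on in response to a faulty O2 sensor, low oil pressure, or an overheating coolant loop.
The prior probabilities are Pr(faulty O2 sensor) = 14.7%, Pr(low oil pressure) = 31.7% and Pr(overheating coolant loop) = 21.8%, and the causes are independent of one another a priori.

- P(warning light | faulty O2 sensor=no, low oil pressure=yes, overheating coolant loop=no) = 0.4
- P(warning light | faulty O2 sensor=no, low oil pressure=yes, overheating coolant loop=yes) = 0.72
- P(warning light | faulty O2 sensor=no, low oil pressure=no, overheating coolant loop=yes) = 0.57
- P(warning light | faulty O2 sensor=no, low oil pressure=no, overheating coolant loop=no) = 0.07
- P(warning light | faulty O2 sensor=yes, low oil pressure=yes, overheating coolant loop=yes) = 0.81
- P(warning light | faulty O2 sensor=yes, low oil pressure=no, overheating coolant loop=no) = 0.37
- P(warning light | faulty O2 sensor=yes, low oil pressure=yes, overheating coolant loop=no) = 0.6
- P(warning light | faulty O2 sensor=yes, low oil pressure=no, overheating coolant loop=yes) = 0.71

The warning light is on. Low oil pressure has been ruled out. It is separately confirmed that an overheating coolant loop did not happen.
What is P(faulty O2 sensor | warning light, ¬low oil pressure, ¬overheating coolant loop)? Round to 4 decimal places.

P(faulty O2 sensor | warning light, ¬low oil pressure, ¬overheating coolant loop) ≈ 0.4767

Weight on faulty O2 sensor=true, given the evidence: 0.37·0.147 = 0.054390
The normalizing constant is 0.07·0.853 + 0.37·0.147 = 0.114100
Posterior = 0.054390 / 0.114100 ≈ 0.4767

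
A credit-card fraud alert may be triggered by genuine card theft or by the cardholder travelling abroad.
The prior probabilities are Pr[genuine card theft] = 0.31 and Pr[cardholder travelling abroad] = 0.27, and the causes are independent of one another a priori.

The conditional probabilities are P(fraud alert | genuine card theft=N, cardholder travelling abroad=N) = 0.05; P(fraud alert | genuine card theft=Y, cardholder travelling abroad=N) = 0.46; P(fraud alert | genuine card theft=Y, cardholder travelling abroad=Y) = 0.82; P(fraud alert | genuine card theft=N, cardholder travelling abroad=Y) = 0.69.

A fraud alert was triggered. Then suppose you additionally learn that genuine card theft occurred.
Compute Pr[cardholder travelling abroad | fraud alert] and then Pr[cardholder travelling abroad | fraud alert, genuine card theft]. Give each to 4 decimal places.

Weight on cardholder travelling abroad=true, given the evidence: 0.128547 + 0.068634 = 0.197181
Normalizer over all consistent configurations: 0.05·0.69·0.73 + 0.69·0.69·0.27 + 0.46·0.31·0.73 + 0.82·0.31·0.27 = 0.326464
P(cardholder travelling abroad | fraud alert) = 0.197181/0.326464 ≈ 0.6040

With the extra evidence:
Enumerate both values of cardholder travelling abroad and weight by the priors:
  P(fraud alert | genuine card theft) = 0.46*0.73 + 0.82*0.27
        = 0.335800 + 0.221400 = 0.557200
Keeping only the cardholder travelling abroad-present terms gives 0.221400, so
  P(cardholder travelling abroad | fraud alert, genuine card theft) = 0.221400 / 0.557200 ≈ 0.3973
This is intercausal reasoning (explaining away): once genuine card theft accounts for the fraud alert, cardholder travelling abroad becomes less likely.

Pr[cardholder travelling abroad | fraud alert] ≈ 0.6040; Pr[cardholder travelling abroad | fraud alert, genuine card theft] ≈ 0.3973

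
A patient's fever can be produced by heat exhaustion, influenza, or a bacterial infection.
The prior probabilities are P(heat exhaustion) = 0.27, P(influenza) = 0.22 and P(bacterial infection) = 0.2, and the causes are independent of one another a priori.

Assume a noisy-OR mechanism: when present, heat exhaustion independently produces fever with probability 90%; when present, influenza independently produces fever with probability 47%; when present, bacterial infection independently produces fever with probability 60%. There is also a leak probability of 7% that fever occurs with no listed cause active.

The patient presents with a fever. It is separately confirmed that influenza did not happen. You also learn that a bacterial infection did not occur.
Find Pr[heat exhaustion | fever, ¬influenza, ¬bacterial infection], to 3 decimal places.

Under noisy-OR, P(fever | causes) = 1 − (1−0.07)·∏(1−qᵢ) over the active causes.
Weight on heat exhaustion=true, given the evidence: 0.907×0.27 = 0.244890
Denominator P(fever | ¬influenza, ¬bacterial infection): 0.07×0.73 + 0.907×0.27 = 0.295990
Posterior = 0.244890 / 0.295990 ≈ 0.827

Pr[heat exhaustion | fever, ¬influenza, ¬bacterial infection] ≈ 0.827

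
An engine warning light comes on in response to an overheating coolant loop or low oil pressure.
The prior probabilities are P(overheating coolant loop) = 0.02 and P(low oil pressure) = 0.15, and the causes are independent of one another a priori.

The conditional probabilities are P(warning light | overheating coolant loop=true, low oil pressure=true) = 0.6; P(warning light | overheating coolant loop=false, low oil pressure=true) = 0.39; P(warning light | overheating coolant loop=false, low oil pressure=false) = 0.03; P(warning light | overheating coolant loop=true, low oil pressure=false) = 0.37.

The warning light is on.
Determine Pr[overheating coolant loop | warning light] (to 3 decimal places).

By total probability over the 4 (overheating coolant loop, low oil pressure) configurations:
  P(warning light) = 0.03×0.98×0.85 + 0.39×0.98×0.15 + 0.37×0.02×0.85 + 0.6×0.02×0.15
        = 0.024990 + 0.057330 + 0.006290 + 0.001800 = 0.090410
The terms with overheating coolant loop present sum to 0.008090, so
  P(overheating coolant loop | warning light) = 0.008090 / 0.090410 ≈ 0.089

Pr[overheating coolant loop | warning light] ≈ 0.089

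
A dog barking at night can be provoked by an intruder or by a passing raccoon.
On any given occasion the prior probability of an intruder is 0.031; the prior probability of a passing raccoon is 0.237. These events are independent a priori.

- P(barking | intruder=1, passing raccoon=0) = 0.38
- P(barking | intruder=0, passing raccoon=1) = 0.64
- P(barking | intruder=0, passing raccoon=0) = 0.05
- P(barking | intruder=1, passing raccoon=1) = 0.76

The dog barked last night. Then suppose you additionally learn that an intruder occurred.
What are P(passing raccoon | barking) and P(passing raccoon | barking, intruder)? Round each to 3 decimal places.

P(passing raccoon | barking) ≈ 0.769; P(passing raccoon | barking, intruder) ≈ 0.383

P(barking) = 0.05×0.969×0.763 + 0.64×0.969×0.237 + 0.38×0.031×0.763 + 0.76×0.031×0.237 = 0.036967 + 0.146978 + 0.008988 + 0.005584 = 0.198517
The passing raccoon-present share is 0.146978 + 0.005584 = 0.152562.
P(passing raccoon | barking) = 0.152562 / 0.198517 ≈ 0.769

With the extra evidence:
P(barking | intruder) = 0.38·0.763 + 0.76·0.237 = 0.289940 + 0.180120 = 0.470060
Of this, 0.180120 comes from 0.76·0.237 (the passing raccoon=true cases).
P(passing raccoon | barking, intruder) = 0.180120 / 0.470060 ≈ 0.383
Conditioning on intruder lowers the posterior on passing raccoon: the classic explaining-away effect in a common-effect structure.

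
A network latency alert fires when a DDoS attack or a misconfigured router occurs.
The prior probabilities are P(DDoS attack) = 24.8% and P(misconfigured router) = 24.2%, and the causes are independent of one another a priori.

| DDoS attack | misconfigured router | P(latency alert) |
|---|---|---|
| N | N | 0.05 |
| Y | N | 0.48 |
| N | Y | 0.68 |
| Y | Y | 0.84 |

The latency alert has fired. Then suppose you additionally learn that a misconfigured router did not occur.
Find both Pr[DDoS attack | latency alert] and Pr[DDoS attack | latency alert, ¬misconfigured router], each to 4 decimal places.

For the numerator, keep only DDoS attack=true terms: 0.090232 + 0.050413 = 0.140645
Normalizer over all consistent configurations: 0.05*0.752*0.758 + 0.68*0.752*0.242 + 0.48*0.248*0.758 + 0.84*0.248*0.242 = 0.292895
Posterior = 0.140645 / 0.292895 ≈ 0.4802

With the extra evidence:
Weight on DDoS attack=true, given the evidence: 0.48·0.248 = 0.119040
The normalizing constant is 0.05·0.752 + 0.48·0.248 = 0.156640
Posterior = 0.119040 / 0.156640 ≈ 0.7600
Ruling out misconfigured router raises the posterior on DDoS attack — the flip side of explaining away.

Pr[DDoS attack | latency alert] ≈ 0.4802; Pr[DDoS attack | latency alert, ¬misconfigured router] ≈ 0.7600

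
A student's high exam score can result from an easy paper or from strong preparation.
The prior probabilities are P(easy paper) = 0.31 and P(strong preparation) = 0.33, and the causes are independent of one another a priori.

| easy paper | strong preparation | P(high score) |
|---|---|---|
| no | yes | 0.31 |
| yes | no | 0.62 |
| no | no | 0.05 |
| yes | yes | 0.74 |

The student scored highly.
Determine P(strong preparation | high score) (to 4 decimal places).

P(strong preparation | high score) ≈ 0.4906

Sum P(high score|·) weighted by the priors over the 4 (easy paper, strong preparation) configurations:
  P(high score) = 0.05×0.69×0.67 + 0.31×0.69×0.33 + 0.62×0.31×0.67 + 0.74×0.31×0.33
        = 0.023115 + 0.070587 + 0.128774 + 0.075702 = 0.298178
Keeping only the strong preparation-present terms gives 0.146289, so
  P(strong preparation | high score) = 0.146289 / 0.298178 ≈ 0.4906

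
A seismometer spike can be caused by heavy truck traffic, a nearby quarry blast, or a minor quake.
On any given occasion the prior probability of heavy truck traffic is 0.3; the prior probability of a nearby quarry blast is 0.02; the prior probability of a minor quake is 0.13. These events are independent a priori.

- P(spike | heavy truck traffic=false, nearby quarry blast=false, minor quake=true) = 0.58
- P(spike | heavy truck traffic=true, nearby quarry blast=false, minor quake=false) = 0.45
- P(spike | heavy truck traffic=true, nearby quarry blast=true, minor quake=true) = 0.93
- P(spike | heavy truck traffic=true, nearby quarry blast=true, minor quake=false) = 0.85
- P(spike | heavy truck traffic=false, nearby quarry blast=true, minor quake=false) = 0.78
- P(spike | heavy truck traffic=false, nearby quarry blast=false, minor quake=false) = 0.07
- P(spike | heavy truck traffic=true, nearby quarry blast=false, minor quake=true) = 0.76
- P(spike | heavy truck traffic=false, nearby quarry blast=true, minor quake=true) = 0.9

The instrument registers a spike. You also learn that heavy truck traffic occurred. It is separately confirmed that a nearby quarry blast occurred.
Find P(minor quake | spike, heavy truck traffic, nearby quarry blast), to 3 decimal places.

P(minor quake | spike, heavy truck traffic, nearby quarry blast) ≈ 0.141

P(spike | heavy truck traffic, nearby quarry blast) = 0.85·0.87 + 0.93·0.13 = 0.739500 + 0.120900 = 0.860400
Of this, 0.120900 comes from 0.93·0.13 (the minor quake=true cases).
P(minor quake | spike, heavy truck traffic, nearby quarry blast) = 0.120900 / 0.860400 ≈ 0.141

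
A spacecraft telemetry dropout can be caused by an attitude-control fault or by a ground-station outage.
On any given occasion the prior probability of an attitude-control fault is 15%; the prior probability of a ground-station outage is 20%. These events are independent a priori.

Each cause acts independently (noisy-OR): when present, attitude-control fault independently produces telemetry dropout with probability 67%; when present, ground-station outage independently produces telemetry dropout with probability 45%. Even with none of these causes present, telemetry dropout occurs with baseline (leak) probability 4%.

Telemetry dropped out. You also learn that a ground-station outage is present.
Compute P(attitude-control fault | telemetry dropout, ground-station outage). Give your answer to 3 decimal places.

Under noisy-OR, P(telemetry dropout | causes) = 1 − (1−0.04)·∏(1−qᵢ) over the active causes.
P(telemetry dropout | ground-station outage) = 0.472*0.85 + 0.82576*0.15 = 0.401200 + 0.123864 = 0.525064
The attitude-control fault-present share is 0.82576*0.15 = 0.123864.
Hence the posterior is 0.123864/0.525064 ≈ 0.236.

P(attitude-control fault | telemetry dropout, ground-station outage) ≈ 0.236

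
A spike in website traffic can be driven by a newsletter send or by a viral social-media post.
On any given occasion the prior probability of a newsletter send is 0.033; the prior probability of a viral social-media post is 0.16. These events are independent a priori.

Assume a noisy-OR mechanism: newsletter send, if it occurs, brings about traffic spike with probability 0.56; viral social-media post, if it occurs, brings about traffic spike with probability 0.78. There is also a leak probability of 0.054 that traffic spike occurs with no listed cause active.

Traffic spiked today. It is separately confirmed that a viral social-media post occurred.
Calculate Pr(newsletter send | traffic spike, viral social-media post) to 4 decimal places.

Under noisy-OR, P(traffic spike | causes) = 1 − (1−0.054)·∏(1−qᵢ) over the active causes.
Enumerate both values of newsletter send and weight by the priors:
  P(traffic spike | viral social-media post) = 0.79188*0.967 + 0.908427*0.033
        = 0.765748 + 0.029978 = 0.795726
The terms with newsletter send present sum to 0.029978, so
  P(newsletter send | traffic spike, viral social-media post) = 0.029978 / 0.795726 ≈ 0.0377

Pr(newsletter send | traffic spike, viral social-media post) ≈ 0.0377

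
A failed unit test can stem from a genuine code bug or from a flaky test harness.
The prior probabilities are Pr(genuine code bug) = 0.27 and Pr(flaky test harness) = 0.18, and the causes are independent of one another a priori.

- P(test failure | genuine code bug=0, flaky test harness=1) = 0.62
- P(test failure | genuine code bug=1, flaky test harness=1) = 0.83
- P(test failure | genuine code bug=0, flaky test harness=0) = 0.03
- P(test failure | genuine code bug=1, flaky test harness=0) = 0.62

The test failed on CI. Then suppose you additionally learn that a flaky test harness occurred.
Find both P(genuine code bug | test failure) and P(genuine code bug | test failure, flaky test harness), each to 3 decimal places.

P(test failure) = 0.03×0.73×0.82 + 0.62×0.73×0.18 + 0.62×0.27×0.82 + 0.83×0.27×0.18 = 0.017958 + 0.081468 + 0.137268 + 0.040338 = 0.277032
Of this, 0.177606 comes from 0.137268 + 0.040338 (the genuine code bug=true cases).
Hence the posterior is 0.177606/0.277032 ≈ 0.641.

With the extra evidence:
Weight on genuine code bug=true, given the evidence: 0.83×0.27 = 0.224100
Normalizer over all consistent configurations: 0.62×0.73 + 0.83×0.27 = 0.676700
Posterior = 0.224100 / 0.676700 ≈ 0.331

P(genuine code bug | test failure) ≈ 0.641; P(genuine code bug | test failure, flaky test harness) ≈ 0.331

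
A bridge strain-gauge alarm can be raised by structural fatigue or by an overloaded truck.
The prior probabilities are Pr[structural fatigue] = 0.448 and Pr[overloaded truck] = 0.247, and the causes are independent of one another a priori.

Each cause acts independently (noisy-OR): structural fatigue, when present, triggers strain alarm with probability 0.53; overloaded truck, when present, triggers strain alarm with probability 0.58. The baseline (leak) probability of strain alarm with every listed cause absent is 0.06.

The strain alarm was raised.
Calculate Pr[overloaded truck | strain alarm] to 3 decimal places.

Under noisy-OR, P(strain alarm | causes) = 1 − (1−0.06)·∏(1−qᵢ) over the active causes.
Sum P(strain alarm|·) weighted by the priors over the 4 (structural fatigue, overloaded truck) configurations:
  P(strain alarm) = 0.06*0.552*0.753 + 0.6052*0.552*0.247 + 0.5582*0.448*0.753 + 0.814444*0.448*0.247
        = 0.024939 + 0.082515 + 0.188305 + 0.090123 = 0.385882
Configurations with overloaded truck contribute 0.172638, so
  P(overloaded truck | strain alarm) = 0.172638 / 0.385882 ≈ 0.447

Pr[overloaded truck | strain alarm] ≈ 0.447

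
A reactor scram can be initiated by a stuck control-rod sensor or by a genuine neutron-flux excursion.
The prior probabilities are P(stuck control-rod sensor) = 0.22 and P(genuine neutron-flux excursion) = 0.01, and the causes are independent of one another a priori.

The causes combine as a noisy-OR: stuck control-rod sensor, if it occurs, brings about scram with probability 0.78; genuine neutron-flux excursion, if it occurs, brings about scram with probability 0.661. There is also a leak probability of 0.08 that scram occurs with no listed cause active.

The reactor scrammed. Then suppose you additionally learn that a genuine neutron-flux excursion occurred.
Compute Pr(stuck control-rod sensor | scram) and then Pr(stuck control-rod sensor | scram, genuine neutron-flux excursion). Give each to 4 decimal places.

Under noisy-OR, P(scram | causes) = 1 − (1−0.08)·∏(1−qᵢ) over the active causes.
Weight on stuck control-rod sensor=true, given the evidence: 0.173717 + 0.002049 = 0.175766
The normalizing constant is 0.08×0.78×0.99 + 0.68812×0.78×0.01 + 0.7976×0.22×0.99 + 0.931386×0.22×0.01 = 0.242909
Posterior = 0.175766 / 0.242909 ≈ 0.7236

With the extra evidence:
Numerator (weight on configurations with stuck control-rod sensor): 0.931386·0.22 = 0.204905
Normalizer over all consistent configurations: 0.68812·0.78 + 0.931386·0.22 = 0.741639
P(stuck control-rod sensor | scram, genuine neutron-flux excursion) = 0.204905/0.741639 ≈ 0.2763
Conditioning on genuine neutron-flux excursion lowers the posterior on stuck control-rod sensor: the classic explaining-away effect in a common-effect structure.

Pr(stuck control-rod sensor | scram) ≈ 0.7236; Pr(stuck control-rod sensor | scram, genuine neutron-flux excursion) ≈ 0.2763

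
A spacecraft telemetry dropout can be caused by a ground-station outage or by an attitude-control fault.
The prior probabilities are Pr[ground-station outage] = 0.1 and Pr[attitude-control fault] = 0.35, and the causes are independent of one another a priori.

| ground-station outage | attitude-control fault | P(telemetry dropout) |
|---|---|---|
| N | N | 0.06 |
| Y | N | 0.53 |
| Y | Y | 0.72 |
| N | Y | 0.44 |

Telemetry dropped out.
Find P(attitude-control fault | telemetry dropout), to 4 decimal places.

P(attitude-control fault | telemetry dropout) ≈ 0.7019

Enumerate the 4 (ground-station outage, attitude-control fault) configurations and weight by the priors:
  P(telemetry dropout) = 0.06·0.9·0.65 + 0.44·0.9·0.35 + 0.53·0.1·0.65 + 0.72·0.1·0.35
        = 0.035100 + 0.138600 + 0.034450 + 0.025200 = 0.233350
Configurations with attitude-control fault contribute 0.163800, so
  P(attitude-control fault | telemetry dropout) = 0.163800 / 0.233350 ≈ 0.7019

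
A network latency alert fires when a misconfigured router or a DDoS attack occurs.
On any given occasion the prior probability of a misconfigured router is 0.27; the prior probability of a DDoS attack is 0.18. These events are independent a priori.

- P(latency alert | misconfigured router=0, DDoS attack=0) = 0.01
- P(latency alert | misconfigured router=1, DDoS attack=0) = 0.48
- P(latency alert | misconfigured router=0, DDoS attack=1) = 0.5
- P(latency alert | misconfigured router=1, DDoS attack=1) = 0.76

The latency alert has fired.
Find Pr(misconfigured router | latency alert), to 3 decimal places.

By total probability over the 4 (misconfigured router, DDoS attack) configurations:
  P(latency alert) = 0.01×0.73×0.82 + 0.5×0.73×0.18 + 0.48×0.27×0.82 + 0.76×0.27×0.18
        = 0.005986 + 0.065700 + 0.106272 + 0.036936 = 0.214894
Configurations with misconfigured router contribute 0.143208, so
  P(misconfigured router | latency alert) = 0.143208 / 0.214894 ≈ 0.666

Pr(misconfigured router | latency alert) ≈ 0.666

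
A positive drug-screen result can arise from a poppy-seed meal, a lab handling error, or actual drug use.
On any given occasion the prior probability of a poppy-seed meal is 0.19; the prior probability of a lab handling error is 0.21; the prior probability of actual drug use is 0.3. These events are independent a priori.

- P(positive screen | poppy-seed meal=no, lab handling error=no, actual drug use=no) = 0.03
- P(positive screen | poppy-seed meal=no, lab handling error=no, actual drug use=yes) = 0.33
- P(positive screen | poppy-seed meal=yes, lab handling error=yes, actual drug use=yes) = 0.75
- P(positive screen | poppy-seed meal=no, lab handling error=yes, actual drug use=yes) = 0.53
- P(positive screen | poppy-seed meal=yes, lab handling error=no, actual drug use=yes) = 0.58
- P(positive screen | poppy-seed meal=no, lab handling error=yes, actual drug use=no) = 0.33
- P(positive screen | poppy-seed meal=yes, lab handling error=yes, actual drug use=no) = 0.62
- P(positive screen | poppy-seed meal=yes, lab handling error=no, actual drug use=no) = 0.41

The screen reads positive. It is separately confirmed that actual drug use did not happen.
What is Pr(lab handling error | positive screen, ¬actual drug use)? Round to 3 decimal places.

By total probability over the 4 (poppy-seed meal, lab handling error) configurations:
  P(positive screen | ¬actual drug use) = 0.03×0.81×0.79 + 0.33×0.81×0.21 + 0.41×0.19×0.79 + 0.62×0.19×0.21
        = 0.019197 + 0.056133 + 0.061541 + 0.024738 = 0.161609
Configurations with lab handling error contribute 0.080871, so
  P(lab handling error | positive screen, ¬actual drug use) = 0.080871 / 0.161609 ≈ 0.500

Pr(lab handling error | positive screen, ¬actual drug use) ≈ 0.500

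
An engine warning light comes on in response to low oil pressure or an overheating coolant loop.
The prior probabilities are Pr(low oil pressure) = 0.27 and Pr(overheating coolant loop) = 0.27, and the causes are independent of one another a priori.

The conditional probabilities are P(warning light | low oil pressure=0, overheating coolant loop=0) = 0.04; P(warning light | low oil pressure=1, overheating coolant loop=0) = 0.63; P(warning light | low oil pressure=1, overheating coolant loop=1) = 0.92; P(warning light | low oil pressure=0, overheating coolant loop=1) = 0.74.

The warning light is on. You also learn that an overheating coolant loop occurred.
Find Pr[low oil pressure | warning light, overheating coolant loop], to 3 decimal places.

P(warning light | overheating coolant loop) = 0.74*0.73 + 0.92*0.27 = 0.540200 + 0.248400 = 0.788600
Of this, 0.248400 comes from 0.92*0.27 (the low oil pressure=true cases).
P(low oil pressure | warning light, overheating coolant loop) = 0.248400 / 0.788600 ≈ 0.315

Pr[low oil pressure | warning light, overheating coolant loop] ≈ 0.315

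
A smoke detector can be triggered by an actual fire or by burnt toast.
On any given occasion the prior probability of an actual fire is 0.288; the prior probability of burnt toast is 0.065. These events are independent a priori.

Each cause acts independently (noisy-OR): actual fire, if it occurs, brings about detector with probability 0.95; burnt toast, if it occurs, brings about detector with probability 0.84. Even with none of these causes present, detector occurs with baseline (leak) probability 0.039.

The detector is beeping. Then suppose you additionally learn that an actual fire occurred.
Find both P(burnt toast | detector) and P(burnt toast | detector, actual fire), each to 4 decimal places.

Under noisy-OR, P(detector | causes) = 1 − (1−0.039)·∏(1−qᵢ) over the active causes.
Enumerate the 4 (actual fire, burnt toast) configurations and weight by the priors:
  P(detector) = 0.039·0.712·0.935 + 0.84624·0.712·0.065 + 0.95195·0.288·0.935 + 0.992312·0.288·0.065
        = 0.025963 + 0.039164 + 0.256341 + 0.018576 = 0.340044
Configurations with burnt toast contribute 0.057740, so
  P(burnt toast | detector) = 0.057740 / 0.340044 ≈ 0.1698

Now also conditioning on actual fire=true:
P(detector | actual fire) = 0.95195·0.935 + 0.992312·0.065 = 0.890073 + 0.064500 = 0.954573
Of this, 0.064500 comes from 0.992312·0.065 (the burnt toast=true cases).
So P(burnt toast | detector, actual fire) = 0.064500/0.954573 ≈ 0.0676.
Conditioning on actual fire lowers the posterior on burnt toast: the classic explaining-away effect in a common-effect structure.

P(burnt toast | detector) ≈ 0.1698; P(burnt toast | detector, actual fire) ≈ 0.0676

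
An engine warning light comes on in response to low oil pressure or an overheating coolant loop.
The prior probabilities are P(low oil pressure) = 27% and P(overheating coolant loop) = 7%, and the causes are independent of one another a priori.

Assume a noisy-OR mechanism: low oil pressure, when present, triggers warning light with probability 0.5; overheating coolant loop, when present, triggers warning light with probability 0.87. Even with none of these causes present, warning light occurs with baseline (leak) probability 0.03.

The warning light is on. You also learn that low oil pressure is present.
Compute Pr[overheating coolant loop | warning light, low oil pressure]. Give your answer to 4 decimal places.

Pr[overheating coolant loop | warning light, low oil pressure] ≈ 0.1204

Under noisy-OR, P(warning light | causes) = 1 − (1−0.03)·∏(1−qᵢ) over the active causes.
For the numerator, keep only overheating coolant loop=true terms: 0.93695*0.07 = 0.065587
The normalizing constant is 0.515*0.93 + 0.93695*0.07 = 0.544537
Posterior = 0.065587 / 0.544537 ≈ 0.1204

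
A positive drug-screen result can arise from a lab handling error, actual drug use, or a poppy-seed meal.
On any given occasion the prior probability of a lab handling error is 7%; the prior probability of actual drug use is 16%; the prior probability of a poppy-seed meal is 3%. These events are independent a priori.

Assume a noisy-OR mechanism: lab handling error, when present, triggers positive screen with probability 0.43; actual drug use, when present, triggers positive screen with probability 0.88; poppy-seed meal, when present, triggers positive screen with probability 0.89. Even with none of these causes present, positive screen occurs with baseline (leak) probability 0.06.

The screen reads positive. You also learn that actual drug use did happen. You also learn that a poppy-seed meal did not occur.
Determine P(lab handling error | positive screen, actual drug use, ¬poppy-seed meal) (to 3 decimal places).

Under noisy-OR, P(positive screen | causes) = 1 − (1−0.06)·∏(1−qᵢ) over the active causes.
P(positive screen | actual drug use, ¬poppy-seed meal) = 0.8872·0.93 + 0.935704·0.07 = 0.825096 + 0.065499 = 0.890595
The lab handling error-present share is 0.935704·0.07 = 0.065499.
So P(lab handling error | positive screen, actual drug use, ¬poppy-seed meal) = 0.065499/0.890595 ≈ 0.074.

P(lab handling error | positive screen, actual drug use, ¬poppy-seed meal) ≈ 0.074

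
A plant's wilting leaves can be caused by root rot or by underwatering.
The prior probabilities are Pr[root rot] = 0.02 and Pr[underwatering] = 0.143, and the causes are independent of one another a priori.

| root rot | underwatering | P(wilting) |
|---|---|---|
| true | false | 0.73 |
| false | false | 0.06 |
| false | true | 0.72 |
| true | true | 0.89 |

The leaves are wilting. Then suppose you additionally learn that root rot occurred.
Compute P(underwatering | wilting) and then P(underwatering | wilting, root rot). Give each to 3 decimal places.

P(underwatering | wilting) ≈ 0.622; P(underwatering | wilting, root rot) ≈ 0.169

Numerator (weight on configurations with underwatering): 0.100901 + 0.002545 = 0.103446
The normalizing constant is 0.06*0.98*0.857 + 0.72*0.98*0.143 + 0.73*0.02*0.857 + 0.89*0.02*0.143 = 0.166350
P(underwatering | wilting) = 0.103446/0.166350 ≈ 0.622

Now also conditioning on root rot=true:
For the numerator, keep only underwatering=true terms: 0.89*0.143 = 0.127270
Normalizer over all consistent configurations: 0.73*0.857 + 0.89*0.143 = 0.752880
P(underwatering | wilting, root rot) = 0.127270/0.752880 ≈ 0.169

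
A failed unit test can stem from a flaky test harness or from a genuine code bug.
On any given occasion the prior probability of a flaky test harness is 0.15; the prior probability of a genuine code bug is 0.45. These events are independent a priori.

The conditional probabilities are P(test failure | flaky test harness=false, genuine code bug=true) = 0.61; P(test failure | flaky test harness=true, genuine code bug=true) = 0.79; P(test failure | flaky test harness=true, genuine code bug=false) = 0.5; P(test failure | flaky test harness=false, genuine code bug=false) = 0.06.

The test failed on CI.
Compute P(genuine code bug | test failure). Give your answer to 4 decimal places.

Sum P(test failure|·) weighted by the priors over the 4 (flaky test harness, genuine code bug) configurations:
  P(test failure) = 0.06*0.85*0.55 + 0.61*0.85*0.45 + 0.5*0.15*0.55 + 0.79*0.15*0.45
        = 0.028050 + 0.233325 + 0.041250 + 0.053325 = 0.355950
Keeping only the genuine code bug-present terms gives 0.286650, so
  P(genuine code bug | test failure) = 0.286650 / 0.355950 ≈ 0.8053

P(genuine code bug | test failure) ≈ 0.8053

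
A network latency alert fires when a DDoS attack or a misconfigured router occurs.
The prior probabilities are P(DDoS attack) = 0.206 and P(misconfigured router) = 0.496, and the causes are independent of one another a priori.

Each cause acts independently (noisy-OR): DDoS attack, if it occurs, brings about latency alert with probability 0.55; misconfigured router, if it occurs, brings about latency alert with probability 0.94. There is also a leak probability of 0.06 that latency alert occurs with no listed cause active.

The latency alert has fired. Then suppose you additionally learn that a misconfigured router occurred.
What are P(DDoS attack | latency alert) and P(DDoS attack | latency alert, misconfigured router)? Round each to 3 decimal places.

Under noisy-OR, P(latency alert | causes) = 1 − (1−0.06)·∏(1−qᵢ) over the active causes.
By total probability over the 4 (DDoS attack, misconfigured router) configurations:
  P(latency alert) = 0.06*0.794*0.504 + 0.9436*0.794*0.496 + 0.577*0.206*0.504 + 0.97462*0.206*0.496
        = 0.024011 + 0.371612 + 0.059906 + 0.099583 = 0.555112
Configurations with DDoS attack contribute 0.159489, so
  P(DDoS attack | latency alert) = 0.159489 / 0.555112 ≈ 0.287

Now condition on the additional information:
Sum P(latency alert|·) weighted by the priors over both values of DDoS attack:
  P(latency alert | misconfigured router) = 0.9436*0.794 + 0.97462*0.206
        = 0.749218 + 0.200772 = 0.949990
Configurations with DDoS attack contribute 0.200772, so
  P(DDoS attack | latency alert, misconfigured router) = 0.200772 / 0.949990 ≈ 0.211
Conditioning on misconfigured router lowers the posterior on DDoS attack: the classic explaining-away effect in a common-effect structure.

P(DDoS attack | latency alert) ≈ 0.287; P(DDoS attack | latency alert, misconfigured router) ≈ 0.211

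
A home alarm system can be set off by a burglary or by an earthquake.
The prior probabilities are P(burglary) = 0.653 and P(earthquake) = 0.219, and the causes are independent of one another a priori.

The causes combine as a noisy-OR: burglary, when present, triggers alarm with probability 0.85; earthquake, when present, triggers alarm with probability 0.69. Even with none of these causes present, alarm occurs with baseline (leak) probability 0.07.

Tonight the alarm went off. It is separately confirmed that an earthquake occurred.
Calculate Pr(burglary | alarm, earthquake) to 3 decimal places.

Under noisy-OR, P(alarm | causes) = 1 − (1−0.07)·∏(1−qᵢ) over the active causes.
For the numerator, keep only burglary=true terms: 0.956755×0.653 = 0.624761
Denominator P(alarm | earthquake): 0.7117×0.347 + 0.956755×0.653 = 0.871721
Posterior = 0.624761 / 0.871721 ≈ 0.717

Pr(burglary | alarm, earthquake) ≈ 0.717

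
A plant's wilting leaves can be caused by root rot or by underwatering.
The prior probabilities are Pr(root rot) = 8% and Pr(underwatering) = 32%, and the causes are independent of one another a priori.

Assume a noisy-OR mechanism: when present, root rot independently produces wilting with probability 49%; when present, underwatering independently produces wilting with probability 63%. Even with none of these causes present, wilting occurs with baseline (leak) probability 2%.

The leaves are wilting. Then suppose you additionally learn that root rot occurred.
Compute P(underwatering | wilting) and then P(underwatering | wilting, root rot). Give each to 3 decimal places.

Under noisy-OR, P(wilting | causes) = 1 − (1−0.02)·∏(1−qᵢ) over the active causes.
Enumerate the 4 (root rot, underwatering) configurations and weight by the priors:
  P(wilting) = 0.02·0.92·0.68 + 0.6374·0.92·0.32 + 0.5002·0.08·0.68 + 0.815074·0.08·0.32
        = 0.012512 + 0.187651 + 0.027211 + 0.020866 = 0.248240
Configurations with underwatering contribute 0.208517, so
  P(underwatering | wilting) = 0.208517 / 0.248240 ≈ 0.840

With the extra evidence:
Weight on underwatering=true, given the evidence: 0.815074×0.32 = 0.260824
The normalizing constant is 0.5002×0.68 + 0.815074×0.32 = 0.600960
Posterior = 0.260824 / 0.600960 ≈ 0.434

P(underwatering | wilting) ≈ 0.840; P(underwatering | wilting, root rot) ≈ 0.434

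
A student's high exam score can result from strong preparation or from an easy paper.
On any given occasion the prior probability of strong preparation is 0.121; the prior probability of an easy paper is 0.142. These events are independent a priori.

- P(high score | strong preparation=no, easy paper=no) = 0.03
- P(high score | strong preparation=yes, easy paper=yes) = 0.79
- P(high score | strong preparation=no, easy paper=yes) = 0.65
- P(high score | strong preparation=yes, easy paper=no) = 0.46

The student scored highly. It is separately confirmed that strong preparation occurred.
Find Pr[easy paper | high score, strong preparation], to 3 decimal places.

Pr[easy paper | high score, strong preparation] ≈ 0.221

P(high score | strong preparation) = 0.46·0.858 + 0.79·0.142 = 0.394680 + 0.112180 = 0.506860
Of this, 0.112180 comes from 0.79·0.142 (the easy paper=true cases).
Hence the posterior is 0.112180/0.506860 ≈ 0.221.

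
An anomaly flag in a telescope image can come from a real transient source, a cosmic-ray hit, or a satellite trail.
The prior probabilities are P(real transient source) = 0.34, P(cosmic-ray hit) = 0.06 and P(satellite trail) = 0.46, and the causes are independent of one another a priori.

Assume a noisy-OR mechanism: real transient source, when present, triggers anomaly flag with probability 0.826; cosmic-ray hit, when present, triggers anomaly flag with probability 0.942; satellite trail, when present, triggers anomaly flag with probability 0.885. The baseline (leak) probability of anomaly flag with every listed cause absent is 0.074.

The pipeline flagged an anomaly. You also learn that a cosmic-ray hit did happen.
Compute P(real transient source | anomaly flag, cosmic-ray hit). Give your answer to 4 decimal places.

P(real transient source | anomaly flag, cosmic-ray hit) ≈ 0.3460

Under noisy-OR, P(anomaly flag | causes) = 1 − (1−0.074)·∏(1−qᵢ) over the active causes.
For the numerator, keep only real transient source=true terms: 0.181884 + 0.156232 = 0.338116
Normalizer over all consistent configurations: 0.946292×0.66×0.54 + 0.993824×0.66×0.46 + 0.990655×0.34×0.54 + 0.998925×0.34×0.46 = 0.977099
P(real transient source | anomaly flag, cosmic-ray hit) = 0.338116/0.977099 ≈ 0.3460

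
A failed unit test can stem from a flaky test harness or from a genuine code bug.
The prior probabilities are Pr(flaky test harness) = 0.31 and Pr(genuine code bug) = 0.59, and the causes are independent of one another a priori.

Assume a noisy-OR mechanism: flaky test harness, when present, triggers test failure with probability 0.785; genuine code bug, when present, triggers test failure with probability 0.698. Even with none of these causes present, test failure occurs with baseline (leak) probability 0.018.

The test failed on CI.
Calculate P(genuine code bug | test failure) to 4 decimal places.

P(genuine code bug | test failure) ≈ 0.8129

Under noisy-OR, P(test failure | causes) = 1 − (1−0.018)·∏(1−qᵢ) over the active causes.
For the numerator, keep only genuine code bug=true terms: 0.286369 + 0.171238 = 0.457607
Normalizer over all consistent configurations: 0.018×0.69×0.41 + 0.703436×0.69×0.59 + 0.78887×0.31×0.41 + 0.936239×0.31×0.59 = 0.562964
Posterior = 0.457607 / 0.562964 ≈ 0.8129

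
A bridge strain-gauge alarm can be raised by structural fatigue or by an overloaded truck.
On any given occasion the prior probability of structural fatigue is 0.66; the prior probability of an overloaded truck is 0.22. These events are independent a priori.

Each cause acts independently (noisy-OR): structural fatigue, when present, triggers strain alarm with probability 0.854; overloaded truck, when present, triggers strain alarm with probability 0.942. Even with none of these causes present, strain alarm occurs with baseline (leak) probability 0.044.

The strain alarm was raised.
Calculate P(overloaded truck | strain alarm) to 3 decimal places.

Under noisy-OR, P(strain alarm | causes) = 1 − (1−0.044)·∏(1−qᵢ) over the active causes.
Weight on overloaded truck=true, given the evidence: 0.070652 + 0.144025 = 0.214677
Normalizer over all consistent configurations: 0.044*0.34*0.78 + 0.944552*0.34*0.22 + 0.860424*0.66*0.78 + 0.991905*0.66*0.22 = 0.669292
P(overloaded truck | strain alarm) = 0.214677/0.669292 ≈ 0.321

P(overloaded truck | strain alarm) ≈ 0.321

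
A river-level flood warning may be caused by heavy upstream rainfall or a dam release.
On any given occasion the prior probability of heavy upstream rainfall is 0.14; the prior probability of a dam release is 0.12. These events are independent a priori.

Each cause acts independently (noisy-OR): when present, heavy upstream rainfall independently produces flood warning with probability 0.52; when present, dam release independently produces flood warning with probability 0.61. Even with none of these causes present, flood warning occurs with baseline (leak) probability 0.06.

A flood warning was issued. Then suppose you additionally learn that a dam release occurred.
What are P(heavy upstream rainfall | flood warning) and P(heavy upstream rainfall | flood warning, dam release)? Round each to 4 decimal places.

Under noisy-OR, P(flood warning | causes) = 1 − (1−0.06)·∏(1−qᵢ) over the active causes.
P(flood warning) = 0.06×0.86×0.88 + 0.6334×0.86×0.12 + 0.5488×0.14×0.88 + 0.824032×0.14×0.12 = 0.045408 + 0.065367 + 0.067612 + 0.013844 = 0.192231
Of this, 0.081456 comes from 0.067612 + 0.013844 (the heavy upstream rainfall=true cases).
So P(heavy upstream rainfall | flood warning) = 0.081456/0.192231 ≈ 0.4237.

Now condition on the additional information:
P(flood warning | dam release) = 0.6334·0.86 + 0.824032·0.14 = 0.544724 + 0.115364 = 0.660088
Of this, 0.115364 comes from 0.824032·0.14 (the heavy upstream rainfall=true cases).
So P(heavy upstream rainfall | flood warning, dam release) = 0.115364/0.660088 ≈ 0.1748.
— dam release explains away the evidence for heavy upstream rainfall.

P(heavy upstream rainfall | flood warning) ≈ 0.4237; P(heavy upstream rainfall | flood warning, dam release) ≈ 0.1748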